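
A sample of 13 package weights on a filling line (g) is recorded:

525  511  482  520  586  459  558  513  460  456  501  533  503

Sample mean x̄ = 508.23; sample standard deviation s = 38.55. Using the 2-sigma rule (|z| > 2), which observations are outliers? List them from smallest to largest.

586

Cutoffs at x̄ ± 2s: 508.23 ± 2·38.55 = [431.13, 585.33].
586: z = 2.02, |z| > 2 → outlier.
Every other value lies within [431.13, 585.33].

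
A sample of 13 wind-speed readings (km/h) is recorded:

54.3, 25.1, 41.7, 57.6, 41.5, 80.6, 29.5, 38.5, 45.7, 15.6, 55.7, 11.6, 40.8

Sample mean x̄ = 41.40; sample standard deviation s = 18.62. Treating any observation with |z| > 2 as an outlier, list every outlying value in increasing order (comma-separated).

80.6

Cutoffs at x̄ ± 2s: 41.40 ± 2·18.62 = [4.16, 78.64].
80.6: z = 2.11, |z| > 2 → outlier.
Every other value lies within [4.16, 78.64].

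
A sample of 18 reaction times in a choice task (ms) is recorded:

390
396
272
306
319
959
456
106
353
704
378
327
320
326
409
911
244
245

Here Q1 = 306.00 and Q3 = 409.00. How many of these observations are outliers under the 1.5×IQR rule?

IQR = 103.00; fences at 306.00 − 154.50 = 151.50 and 409.00 + 154.50 = 563.50.
Outside the cutoffs: 106, 704, 911, 959.

4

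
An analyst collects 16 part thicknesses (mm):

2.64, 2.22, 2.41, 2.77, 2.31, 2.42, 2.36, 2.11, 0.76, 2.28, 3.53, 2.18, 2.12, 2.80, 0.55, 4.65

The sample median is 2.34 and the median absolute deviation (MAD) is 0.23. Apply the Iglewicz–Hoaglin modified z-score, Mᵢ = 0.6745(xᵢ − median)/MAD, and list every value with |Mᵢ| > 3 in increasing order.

0.55, 0.76, 3.53, 4.65

|Mᵢ| > 3 ⇔ |xᵢ − 2.34| > 3·0.23/0.6745 = 1.02.
So outliers lie outside [1.32, 3.36].
0.55: M = -5.25 → outlier.
0.76: M = -4.63 → outlier.
3.53: M = 3.49 → outlier.
4.65: M = 6.77 → outlier.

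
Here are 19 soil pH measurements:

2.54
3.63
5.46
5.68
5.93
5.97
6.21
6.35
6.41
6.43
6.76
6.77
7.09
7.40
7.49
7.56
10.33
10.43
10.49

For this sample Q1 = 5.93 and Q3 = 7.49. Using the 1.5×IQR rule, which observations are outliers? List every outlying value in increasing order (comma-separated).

IQR = Q3 − Q1 = 7.49 − 5.93 = 1.56.
Lower fence = Q1 − 1.5·IQR = 5.93 − 2.34 = 3.59.
Upper fence = Q3 + 1.5·IQR = 7.49 + 2.34 = 9.83.
2.54 < 3.59 → outlier.
10.33 > 9.83 → outlier.
10.43 > 9.83 → outlier.
10.49 > 9.83 → outlier.
All remaining values lie within [3.59, 9.83].

2.54, 10.33, 10.43, 10.49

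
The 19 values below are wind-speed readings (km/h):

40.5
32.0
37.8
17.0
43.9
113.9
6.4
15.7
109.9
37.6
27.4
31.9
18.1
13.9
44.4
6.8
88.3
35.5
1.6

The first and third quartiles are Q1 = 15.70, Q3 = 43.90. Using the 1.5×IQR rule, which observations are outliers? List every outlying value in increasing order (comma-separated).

IQR = Q3 − Q1 = 43.90 − 15.70 = 28.20.
Lower fence = Q1 − 1.5·IQR = 15.70 − 42.30 = -26.60.
Upper fence = Q3 + 1.5·IQR = 43.90 + 42.30 = 86.20.
88.3 > 86.20 → outlier.
109.9 > 86.20 → outlier.
113.9 > 86.20 → outlier.
All remaining values lie within [-26.60, 86.20].

88.3, 109.9, 113.9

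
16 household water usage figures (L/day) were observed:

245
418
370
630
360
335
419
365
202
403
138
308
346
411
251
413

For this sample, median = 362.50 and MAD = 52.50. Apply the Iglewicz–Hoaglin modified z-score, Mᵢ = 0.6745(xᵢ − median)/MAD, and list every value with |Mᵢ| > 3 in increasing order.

630

|Mᵢ| > 3 ⇔ |xᵢ − 362.50| > 3·52.50/0.6745 = 233.51.
So outliers lie outside [128.99, 596.01].
630: M = 3.44 → outlier.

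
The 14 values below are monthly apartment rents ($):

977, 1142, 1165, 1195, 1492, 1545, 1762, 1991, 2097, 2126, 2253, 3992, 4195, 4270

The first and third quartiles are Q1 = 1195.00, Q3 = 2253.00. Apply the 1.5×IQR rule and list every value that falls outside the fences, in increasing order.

IQR = Q3 − Q1 = 2253.00 − 1195.00 = 1058.00.
Lower fence = Q1 − 1.5·IQR = 1195.00 − 1587.00 = -392.00.
Upper fence = Q3 + 1.5·IQR = 2253.00 + 1587.00 = 3840.00.
3992 > 3840.00 → outlier.
4195 > 3840.00 → outlier.
4270 > 3840.00 → outlier.
All remaining values lie within [-392.00, 3840.00].

3992, 4195, 4270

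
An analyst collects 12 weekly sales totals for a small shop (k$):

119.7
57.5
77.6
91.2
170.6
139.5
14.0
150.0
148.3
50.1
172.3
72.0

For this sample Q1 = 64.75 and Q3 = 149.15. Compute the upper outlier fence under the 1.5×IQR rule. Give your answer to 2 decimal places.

IQR = Q3 − Q1 = 149.15 − 64.75 = 84.40.
Lower fence = Q1 − 1.5·IQR = 64.75 − 126.60 = -61.85.
Upper fence = Q3 + 1.5·IQR = 149.15 + 126.60 = 275.75.

275.75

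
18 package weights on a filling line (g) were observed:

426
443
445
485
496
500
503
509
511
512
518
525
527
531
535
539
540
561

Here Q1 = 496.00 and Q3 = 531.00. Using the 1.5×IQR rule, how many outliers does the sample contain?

IQR = 35.00; fences at 496.00 − 52.50 = 443.50 and 531.00 + 52.50 = 583.50.
Outside the cutoffs: 426, 443.

2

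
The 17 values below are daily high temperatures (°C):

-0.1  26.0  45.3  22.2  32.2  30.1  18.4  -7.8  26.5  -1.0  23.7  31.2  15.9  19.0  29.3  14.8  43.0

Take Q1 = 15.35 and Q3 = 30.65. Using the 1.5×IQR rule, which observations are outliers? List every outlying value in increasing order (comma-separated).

IQR = Q3 − Q1 = 30.65 − 15.35 = 15.30.
Lower fence = Q1 − 1.5·IQR = 15.35 − 22.95 = -7.60.
Upper fence = Q3 + 1.5·IQR = 30.65 + 22.95 = 53.60.
-7.8 < -7.60 → outlier.
All remaining values lie within [-7.60, 53.60].

-7.8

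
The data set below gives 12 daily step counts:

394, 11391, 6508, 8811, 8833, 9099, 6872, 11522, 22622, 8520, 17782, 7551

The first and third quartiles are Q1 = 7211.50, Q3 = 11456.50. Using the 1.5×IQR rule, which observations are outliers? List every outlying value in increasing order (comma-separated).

IQR = Q3 − Q1 = 11456.50 − 7211.50 = 4245.00.
Lower fence = Q1 − 1.5·IQR = 7211.50 − 6367.50 = 844.00.
Upper fence = Q3 + 1.5·IQR = 11456.50 + 6367.50 = 17824.00.
394 < 844.00 → outlier.
22622 > 17824.00 → outlier.
All remaining values lie within [844.00, 17824.00].

394, 22622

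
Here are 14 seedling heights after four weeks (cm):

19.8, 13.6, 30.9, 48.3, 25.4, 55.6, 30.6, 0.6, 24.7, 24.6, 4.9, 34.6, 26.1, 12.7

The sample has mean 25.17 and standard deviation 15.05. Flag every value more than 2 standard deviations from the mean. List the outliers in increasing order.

55.6

Cutoffs at x̄ ± 2s: 25.17 ± 2·15.05 = [-4.93, 55.27].
55.6: z = 2.02, |z| > 2 → outlier.
Every other value lies within [-4.93, 55.27].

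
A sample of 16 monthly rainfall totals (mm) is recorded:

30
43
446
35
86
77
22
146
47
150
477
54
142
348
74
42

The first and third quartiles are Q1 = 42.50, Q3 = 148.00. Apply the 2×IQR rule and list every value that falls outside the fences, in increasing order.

446, 477

IQR = Q3 − Q1 = 148.00 − 42.50 = 105.50.
Lower fence = Q1 − 2·IQR = 42.50 − 211.00 = -168.50.
Upper fence = Q3 + 2·IQR = 148.00 + 211.00 = 359.00.
446 > 359.00 → outlier.
477 > 359.00 → outlier.
All remaining values lie within [-168.50, 359.00].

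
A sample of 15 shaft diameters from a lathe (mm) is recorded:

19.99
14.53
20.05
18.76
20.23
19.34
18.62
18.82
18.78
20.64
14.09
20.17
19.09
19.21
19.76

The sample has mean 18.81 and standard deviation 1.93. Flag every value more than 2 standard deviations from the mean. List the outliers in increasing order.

Cutoffs at x̄ ± 2s: 18.81 ± 2·1.93 = [14.95, 22.67].
14.09: z = -2.45, |z| > 2 → outlier.
14.53: z = -2.22, |z| > 2 → outlier.
Every other value lies within [14.95, 22.67].

14.09, 14.53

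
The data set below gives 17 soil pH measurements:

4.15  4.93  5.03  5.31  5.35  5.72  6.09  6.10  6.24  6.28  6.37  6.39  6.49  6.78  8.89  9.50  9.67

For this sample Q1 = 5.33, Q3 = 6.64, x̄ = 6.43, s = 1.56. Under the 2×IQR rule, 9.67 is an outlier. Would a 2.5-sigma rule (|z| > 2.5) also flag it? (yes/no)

no

z = (9.67 − 6.43) / 1.56 = 2.08.
|z| = 2.08 ≤ 2.5.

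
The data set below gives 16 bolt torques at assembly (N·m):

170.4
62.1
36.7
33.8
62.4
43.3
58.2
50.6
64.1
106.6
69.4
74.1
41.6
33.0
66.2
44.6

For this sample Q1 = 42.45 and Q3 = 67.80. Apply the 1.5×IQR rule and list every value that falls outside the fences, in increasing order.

IQR = Q3 − Q1 = 67.80 − 42.45 = 25.35.
Lower fence = Q1 − 1.5·IQR = 42.45 − 38.025 = 4.425.
Upper fence = Q3 + 1.5·IQR = 67.80 + 38.025 = 105.825.
106.6 > 105.825 → outlier.
170.4 > 105.825 → outlier.
All remaining values lie within [4.425, 105.825].

106.6, 170.4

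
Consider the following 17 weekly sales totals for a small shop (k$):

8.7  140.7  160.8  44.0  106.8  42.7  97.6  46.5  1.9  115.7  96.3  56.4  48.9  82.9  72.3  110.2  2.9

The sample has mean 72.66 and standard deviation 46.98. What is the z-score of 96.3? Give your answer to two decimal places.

0.50

z = (96.3 − 72.66) / 46.98 = 0.50.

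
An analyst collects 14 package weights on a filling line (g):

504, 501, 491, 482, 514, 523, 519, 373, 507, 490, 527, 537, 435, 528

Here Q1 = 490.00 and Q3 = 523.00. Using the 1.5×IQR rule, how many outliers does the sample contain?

2

IQR = 33.00; fences at 490.00 − 49.50 = 440.50 and 523.00 + 49.50 = 572.50.
Outside the cutoffs: 373, 435.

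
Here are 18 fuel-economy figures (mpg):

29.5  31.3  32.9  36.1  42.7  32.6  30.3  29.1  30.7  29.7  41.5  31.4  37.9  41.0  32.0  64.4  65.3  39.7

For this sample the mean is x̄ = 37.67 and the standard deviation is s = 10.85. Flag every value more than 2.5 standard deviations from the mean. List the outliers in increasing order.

65.3

Cutoffs at x̄ ± 2.5s: 37.67 ± 2.5·10.85 = [10.545, 64.795].
65.3: z = 2.55, |z| > 2.5 → outlier.
Every other value lies within [10.545, 64.795].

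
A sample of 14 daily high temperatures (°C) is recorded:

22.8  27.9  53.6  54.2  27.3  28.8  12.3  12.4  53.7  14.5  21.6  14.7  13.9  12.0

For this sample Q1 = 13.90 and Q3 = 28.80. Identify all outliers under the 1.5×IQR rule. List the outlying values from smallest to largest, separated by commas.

IQR = Q3 − Q1 = 28.80 − 13.90 = 14.90.
Lower fence = Q1 − 1.5·IQR = 13.90 − 22.35 = -8.45.
Upper fence = Q3 + 1.5·IQR = 28.80 + 22.35 = 51.15.
53.6 > 51.15 → outlier.
53.7 > 51.15 → outlier.
54.2 > 51.15 → outlier.
All remaining values lie within [-8.45, 51.15].

53.6, 53.7, 54.2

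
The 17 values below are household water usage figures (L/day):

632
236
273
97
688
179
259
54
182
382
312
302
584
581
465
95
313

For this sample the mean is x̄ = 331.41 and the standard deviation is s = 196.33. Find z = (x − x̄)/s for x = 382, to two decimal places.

0.26

z = (382 − 331.41) / 196.33 = 0.26.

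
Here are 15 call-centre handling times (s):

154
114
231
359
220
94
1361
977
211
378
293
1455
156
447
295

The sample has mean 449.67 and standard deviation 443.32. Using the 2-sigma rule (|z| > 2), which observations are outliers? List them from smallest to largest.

Cutoffs at x̄ ± 2s: 449.67 ± 2·443.32 = [-436.97, 1336.31].
1361: z = 2.06, |z| > 2 → outlier.
1455: z = 2.27, |z| > 2 → outlier.
Every other value lies within [-436.97, 1336.31].

1361, 1455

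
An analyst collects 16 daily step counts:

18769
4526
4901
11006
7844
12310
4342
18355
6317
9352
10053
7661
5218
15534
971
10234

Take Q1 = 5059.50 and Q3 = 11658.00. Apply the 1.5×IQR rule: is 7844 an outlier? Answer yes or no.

no

IQR = Q3 − Q1 = 11658.00 − 5059.50 = 6598.50.
Lower fence = Q1 − 1.5·IQR = 5059.50 − 9897.75 = -4838.25.
Upper fence = Q3 + 1.5·IQR = 11658.00 + 9897.75 = 21555.75.
7844 lies within [-4838.25, 21555.75].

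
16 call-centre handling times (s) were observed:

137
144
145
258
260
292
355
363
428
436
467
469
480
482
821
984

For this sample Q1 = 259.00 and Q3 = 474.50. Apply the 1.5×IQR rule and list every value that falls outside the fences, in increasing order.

821, 984

IQR = Q3 − Q1 = 474.50 − 259.00 = 215.50.
Lower fence = Q1 − 1.5·IQR = 259.00 − 323.25 = -64.25.
Upper fence = Q3 + 1.5·IQR = 474.50 + 323.25 = 797.75.
821 > 797.75 → outlier.
984 > 797.75 → outlier.
All remaining values lie within [-64.25, 797.75].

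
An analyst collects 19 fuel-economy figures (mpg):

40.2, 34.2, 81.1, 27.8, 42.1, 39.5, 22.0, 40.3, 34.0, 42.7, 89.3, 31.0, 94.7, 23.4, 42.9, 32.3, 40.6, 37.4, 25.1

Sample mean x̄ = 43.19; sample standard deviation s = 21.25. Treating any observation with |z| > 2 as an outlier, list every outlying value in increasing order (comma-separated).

Cutoffs at x̄ ± 2s: 43.19 ± 2·21.25 = [0.69, 85.69].
89.3: z = 2.17, |z| > 2 → outlier.
94.7: z = 2.42, |z| > 2 → outlier.
Every other value lies within [0.69, 85.69].

89.3, 94.7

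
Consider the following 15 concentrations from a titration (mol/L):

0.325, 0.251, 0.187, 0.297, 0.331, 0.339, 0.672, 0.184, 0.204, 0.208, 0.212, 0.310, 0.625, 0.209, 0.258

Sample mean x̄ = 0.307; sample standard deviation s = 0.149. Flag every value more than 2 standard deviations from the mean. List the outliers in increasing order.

0.625, 0.672

Cutoffs at x̄ ± 2s: 0.307 ± 2·0.149 = [0.009, 0.605].
0.625: z = 2.13, |z| > 2 → outlier.
0.672: z = 2.45, |z| > 2 → outlier.
Every other value lies within [0.009, 0.605].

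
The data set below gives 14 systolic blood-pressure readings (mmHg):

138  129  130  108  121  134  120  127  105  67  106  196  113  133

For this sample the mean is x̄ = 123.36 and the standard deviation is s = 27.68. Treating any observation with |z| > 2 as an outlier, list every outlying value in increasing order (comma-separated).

67, 196

Cutoffs at x̄ ± 2s: 123.36 ± 2·27.68 = [68.00, 178.72].
67: z = -2.04, |z| > 2 → outlier.
196: z = 2.62, |z| > 2 → outlier.
Every other value lies within [68.00, 178.72].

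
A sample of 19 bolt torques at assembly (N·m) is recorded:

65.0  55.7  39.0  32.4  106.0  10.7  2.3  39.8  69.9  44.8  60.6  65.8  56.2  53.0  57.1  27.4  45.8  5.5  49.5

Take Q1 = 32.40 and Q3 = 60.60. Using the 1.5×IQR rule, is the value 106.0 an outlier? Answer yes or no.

yes

IQR = Q3 − Q1 = 60.60 − 32.40 = 28.20.
Lower fence = Q1 − 1.5·IQR = 32.40 − 42.30 = -9.90.
Upper fence = Q3 + 1.5·IQR = 60.60 + 42.30 = 102.90.
106.0 lies above the upper fence.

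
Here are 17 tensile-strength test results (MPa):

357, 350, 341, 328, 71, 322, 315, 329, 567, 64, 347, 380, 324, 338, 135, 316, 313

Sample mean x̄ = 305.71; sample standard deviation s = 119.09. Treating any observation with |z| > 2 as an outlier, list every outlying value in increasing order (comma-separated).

Cutoffs at x̄ ± 2s: 305.71 ± 2·119.09 = [67.53, 543.89].
64: z = -2.03, |z| > 2 → outlier.
567: z = 2.19, |z| > 2 → outlier.
Every other value lies within [67.53, 543.89].

64, 567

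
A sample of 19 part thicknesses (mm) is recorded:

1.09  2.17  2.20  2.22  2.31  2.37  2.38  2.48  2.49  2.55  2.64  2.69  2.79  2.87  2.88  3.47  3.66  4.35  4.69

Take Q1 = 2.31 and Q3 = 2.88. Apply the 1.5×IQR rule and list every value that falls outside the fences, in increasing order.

1.09, 4.35, 4.69

IQR = Q3 − Q1 = 2.88 − 2.31 = 0.57.
Lower fence = Q1 − 1.5·IQR = 2.31 − 0.855 = 1.455.
Upper fence = Q3 + 1.5·IQR = 2.88 + 0.855 = 3.735.
1.09 < 1.455 → outlier.
4.35 > 3.735 → outlier.
4.69 > 3.735 → outlier.
All remaining values lie within [1.455, 3.735].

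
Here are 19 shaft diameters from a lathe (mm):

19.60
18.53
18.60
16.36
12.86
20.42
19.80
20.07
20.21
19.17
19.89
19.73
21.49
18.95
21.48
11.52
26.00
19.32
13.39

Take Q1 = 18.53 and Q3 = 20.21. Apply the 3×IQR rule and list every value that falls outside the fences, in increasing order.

11.52, 12.86, 13.39, 26.00

IQR = Q3 − Q1 = 20.21 − 18.53 = 1.68.
Lower fence = Q1 − 3·IQR = 18.53 − 5.04 = 13.49.
Upper fence = Q3 + 3·IQR = 20.21 + 5.04 = 25.25.
11.52 < 13.49 → outlier.
12.86 < 13.49 → outlier.
13.39 < 13.49 → outlier.
26.00 > 25.25 → outlier.
All remaining values lie within [13.49, 25.25].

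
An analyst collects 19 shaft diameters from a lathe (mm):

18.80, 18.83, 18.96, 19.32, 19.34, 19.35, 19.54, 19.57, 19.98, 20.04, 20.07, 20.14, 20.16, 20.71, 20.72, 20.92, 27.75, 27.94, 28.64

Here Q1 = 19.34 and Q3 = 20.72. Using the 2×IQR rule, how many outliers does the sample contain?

IQR = 1.38; fences at 19.34 − 2.76 = 16.58 and 20.72 + 2.76 = 23.48.
Outside the cutoffs: 27.75, 27.94, 28.64.

3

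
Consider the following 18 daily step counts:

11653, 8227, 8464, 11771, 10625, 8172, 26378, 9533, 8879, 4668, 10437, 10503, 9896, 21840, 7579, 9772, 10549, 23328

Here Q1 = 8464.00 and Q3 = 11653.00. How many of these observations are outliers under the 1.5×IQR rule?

3

IQR = 3189.00; fences at 8464.00 − 4783.50 = 3680.50 and 11653.00 + 4783.50 = 16436.50.
Outside the cutoffs: 21840, 23328, 26378.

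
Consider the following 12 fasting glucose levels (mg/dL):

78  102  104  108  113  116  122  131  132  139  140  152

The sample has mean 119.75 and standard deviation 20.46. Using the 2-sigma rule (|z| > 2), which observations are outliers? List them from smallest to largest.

78

Cutoffs at x̄ ± 2s: 119.75 ± 2·20.46 = [78.83, 160.67].
78: z = -2.04, |z| > 2 → outlier.
Every other value lies within [78.83, 160.67].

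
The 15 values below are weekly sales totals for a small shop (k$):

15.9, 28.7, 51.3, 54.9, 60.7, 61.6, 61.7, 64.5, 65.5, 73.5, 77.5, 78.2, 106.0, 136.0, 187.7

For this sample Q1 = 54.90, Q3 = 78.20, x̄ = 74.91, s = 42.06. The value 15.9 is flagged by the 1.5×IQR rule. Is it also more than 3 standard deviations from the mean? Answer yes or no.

no

z = (15.9 − 74.91) / 42.06 = -1.40.
|z| = 1.40 ≤ 3.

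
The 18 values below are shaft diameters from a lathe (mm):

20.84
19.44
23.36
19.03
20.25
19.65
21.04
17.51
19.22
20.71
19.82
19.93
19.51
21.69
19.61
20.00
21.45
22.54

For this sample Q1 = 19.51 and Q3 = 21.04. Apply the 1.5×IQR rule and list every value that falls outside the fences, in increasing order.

23.36

IQR = Q3 − Q1 = 21.04 − 19.51 = 1.53.
Lower fence = Q1 − 1.5·IQR = 19.51 − 2.295 = 17.215.
Upper fence = Q3 + 1.5·IQR = 21.04 + 2.295 = 23.335.
23.36 > 23.335 → outlier.
All remaining values lie within [17.215, 23.335].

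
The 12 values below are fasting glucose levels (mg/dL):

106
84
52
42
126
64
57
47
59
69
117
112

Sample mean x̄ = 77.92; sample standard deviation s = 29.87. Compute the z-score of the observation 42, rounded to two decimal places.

z = (42 − 77.92) / 29.87 = -1.20.

-1.20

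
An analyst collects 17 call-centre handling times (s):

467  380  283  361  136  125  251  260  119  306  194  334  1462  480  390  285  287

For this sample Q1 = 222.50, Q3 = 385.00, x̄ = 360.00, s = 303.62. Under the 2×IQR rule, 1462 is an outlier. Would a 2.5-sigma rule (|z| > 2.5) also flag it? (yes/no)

z = (1462 − 360.00) / 303.62 = 3.63.
|z| = 3.63 > 2.5.

yes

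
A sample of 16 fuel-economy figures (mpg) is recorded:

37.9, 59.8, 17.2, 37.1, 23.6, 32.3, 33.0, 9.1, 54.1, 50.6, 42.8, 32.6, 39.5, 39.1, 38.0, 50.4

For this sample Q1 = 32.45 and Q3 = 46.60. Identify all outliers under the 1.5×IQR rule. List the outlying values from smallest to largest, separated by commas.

9.1

IQR = Q3 − Q1 = 46.60 − 32.45 = 14.15.
Lower fence = Q1 − 1.5·IQR = 32.45 − 21.225 = 11.225.
Upper fence = Q3 + 1.5·IQR = 46.60 + 21.225 = 67.825.
9.1 < 11.225 → outlier.
All remaining values lie within [11.225, 67.825].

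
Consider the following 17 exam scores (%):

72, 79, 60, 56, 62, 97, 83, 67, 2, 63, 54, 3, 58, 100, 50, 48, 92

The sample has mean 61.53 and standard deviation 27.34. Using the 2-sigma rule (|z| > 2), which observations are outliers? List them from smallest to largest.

Cutoffs at x̄ ± 2s: 61.53 ± 2·27.34 = [6.85, 116.21].
2: z = -2.18, |z| > 2 → outlier.
3: z = -2.14, |z| > 2 → outlier.
Every other value lies within [6.85, 116.21].

2, 3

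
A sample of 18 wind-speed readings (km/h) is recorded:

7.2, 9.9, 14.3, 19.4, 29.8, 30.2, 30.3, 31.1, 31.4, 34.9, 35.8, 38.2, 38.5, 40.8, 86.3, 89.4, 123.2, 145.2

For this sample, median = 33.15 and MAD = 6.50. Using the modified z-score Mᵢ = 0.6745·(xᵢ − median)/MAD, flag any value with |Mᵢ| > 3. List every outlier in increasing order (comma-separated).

86.3, 89.4, 123.2, 145.2

|Mᵢ| > 3 ⇔ |xᵢ − 33.15| > 3·6.50/0.6745 = 28.91.
So outliers lie outside [4.24, 62.06].
86.3: M = 5.52 → outlier.
89.4: M = 5.84 → outlier.
123.2: M = 9.34 → outlier.
145.2: M = 11.63 → outlier.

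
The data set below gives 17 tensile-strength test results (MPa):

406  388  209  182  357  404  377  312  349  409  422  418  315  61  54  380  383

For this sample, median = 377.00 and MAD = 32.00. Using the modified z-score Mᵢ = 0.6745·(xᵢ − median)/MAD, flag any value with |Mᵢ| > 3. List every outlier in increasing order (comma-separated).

54, 61, 182, 209

|Mᵢ| > 3 ⇔ |xᵢ − 377.00| > 3·32.00/0.6745 = 142.33.
So outliers lie outside [234.67, 519.33].
54: M = -6.81 → outlier.
61: M = -6.66 → outlier.
182: M = -4.11 → outlier.
209: M = -3.54 → outlier.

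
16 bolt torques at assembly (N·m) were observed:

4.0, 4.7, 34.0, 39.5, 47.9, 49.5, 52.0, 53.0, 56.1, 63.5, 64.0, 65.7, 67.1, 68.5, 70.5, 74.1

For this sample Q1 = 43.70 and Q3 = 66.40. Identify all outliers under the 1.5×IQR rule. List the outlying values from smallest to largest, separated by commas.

IQR = Q3 − Q1 = 66.40 − 43.70 = 22.70.
Lower fence = Q1 − 1.5·IQR = 43.70 − 34.05 = 9.65.
Upper fence = Q3 + 1.5·IQR = 66.40 + 34.05 = 100.45.
4.0 < 9.65 → outlier.
4.7 < 9.65 → outlier.
All remaining values lie within [9.65, 100.45].

4.0, 4.7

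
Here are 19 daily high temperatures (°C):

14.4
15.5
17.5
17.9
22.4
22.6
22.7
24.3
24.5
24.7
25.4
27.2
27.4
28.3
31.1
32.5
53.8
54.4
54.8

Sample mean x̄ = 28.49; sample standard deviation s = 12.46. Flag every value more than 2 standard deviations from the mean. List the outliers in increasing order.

53.8, 54.4, 54.8

Cutoffs at x̄ ± 2s: 28.49 ± 2·12.46 = [3.57, 53.41].
53.8: z = 2.03, |z| > 2 → outlier.
54.4: z = 2.08, |z| > 2 → outlier.
54.8: z = 2.11, |z| > 2 → outlier.
Every other value lies within [3.57, 53.41].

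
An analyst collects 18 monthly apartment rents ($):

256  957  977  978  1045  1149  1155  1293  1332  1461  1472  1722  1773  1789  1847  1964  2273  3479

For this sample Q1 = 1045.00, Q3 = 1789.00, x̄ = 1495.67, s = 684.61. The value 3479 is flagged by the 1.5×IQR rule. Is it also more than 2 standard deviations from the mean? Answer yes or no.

yes

z = (3479 − 1495.67) / 684.61 = 2.90.
|z| = 2.90 > 2.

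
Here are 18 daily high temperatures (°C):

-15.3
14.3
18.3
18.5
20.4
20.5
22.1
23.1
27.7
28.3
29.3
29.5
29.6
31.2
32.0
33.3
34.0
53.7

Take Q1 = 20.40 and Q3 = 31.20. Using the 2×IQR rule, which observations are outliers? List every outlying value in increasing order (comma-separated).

-15.3, 53.7

IQR = Q3 − Q1 = 31.20 − 20.40 = 10.80.
Lower fence = Q1 − 2·IQR = 20.40 − 21.60 = -1.20.
Upper fence = Q3 + 2·IQR = 31.20 + 21.60 = 52.80.
-15.3 < -1.20 → outlier.
53.7 > 52.80 → outlier.
All remaining values lie within [-1.20, 52.80].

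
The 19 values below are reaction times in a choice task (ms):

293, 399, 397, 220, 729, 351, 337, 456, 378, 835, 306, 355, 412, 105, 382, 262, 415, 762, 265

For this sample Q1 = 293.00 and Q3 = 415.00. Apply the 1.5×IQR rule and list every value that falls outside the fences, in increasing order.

IQR = Q3 − Q1 = 415.00 − 293.00 = 122.00.
Lower fence = Q1 − 1.5·IQR = 293.00 − 183.00 = 110.00.
Upper fence = Q3 + 1.5·IQR = 415.00 + 183.00 = 598.00.
105 < 110.00 → outlier.
729 > 598.00 → outlier.
762 > 598.00 → outlier.
835 > 598.00 → outlier.
All remaining values lie within [110.00, 598.00].

105, 729, 762, 835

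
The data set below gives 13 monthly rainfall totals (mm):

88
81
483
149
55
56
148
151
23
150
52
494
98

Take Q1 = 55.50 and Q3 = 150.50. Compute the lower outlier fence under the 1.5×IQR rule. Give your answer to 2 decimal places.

IQR = Q3 − Q1 = 150.50 − 55.50 = 95.00.
Lower fence = Q1 − 1.5·IQR = 55.50 − 142.50 = -87.00.
Upper fence = Q3 + 1.5·IQR = 150.50 + 142.50 = 293.00.

-87.00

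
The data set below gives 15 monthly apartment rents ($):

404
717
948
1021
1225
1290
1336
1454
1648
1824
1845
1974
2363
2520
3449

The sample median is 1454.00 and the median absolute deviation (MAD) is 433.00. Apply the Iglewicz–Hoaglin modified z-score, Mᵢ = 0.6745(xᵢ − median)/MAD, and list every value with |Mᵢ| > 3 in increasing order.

3449

|Mᵢ| > 3 ⇔ |xᵢ − 1454.00| > 3·433.00/0.6745 = 1925.87.
So outliers lie outside [-471.87, 3379.87].
3449: M = 3.11 → outlier.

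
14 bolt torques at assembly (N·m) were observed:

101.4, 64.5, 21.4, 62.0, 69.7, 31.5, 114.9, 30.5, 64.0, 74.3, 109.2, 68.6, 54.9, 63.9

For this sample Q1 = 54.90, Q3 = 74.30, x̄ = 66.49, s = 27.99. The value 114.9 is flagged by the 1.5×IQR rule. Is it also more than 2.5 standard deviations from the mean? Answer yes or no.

no

z = (114.9 − 66.49) / 27.99 = 1.73.
|z| = 1.73 ≤ 2.5.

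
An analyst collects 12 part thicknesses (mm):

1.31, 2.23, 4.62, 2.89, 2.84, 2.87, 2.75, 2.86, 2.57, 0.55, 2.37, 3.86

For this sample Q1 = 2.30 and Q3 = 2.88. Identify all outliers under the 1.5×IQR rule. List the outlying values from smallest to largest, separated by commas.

0.55, 1.31, 3.86, 4.62

IQR = Q3 − Q1 = 2.88 − 2.30 = 0.58.
Lower fence = Q1 − 1.5·IQR = 2.30 − 0.87 = 1.43.
Upper fence = Q3 + 1.5·IQR = 2.88 + 0.87 = 3.75.
0.55 < 1.43 → outlier.
1.31 < 1.43 → outlier.
3.86 > 3.75 → outlier.
4.62 > 3.75 → outlier.
All remaining values lie within [1.43, 3.75].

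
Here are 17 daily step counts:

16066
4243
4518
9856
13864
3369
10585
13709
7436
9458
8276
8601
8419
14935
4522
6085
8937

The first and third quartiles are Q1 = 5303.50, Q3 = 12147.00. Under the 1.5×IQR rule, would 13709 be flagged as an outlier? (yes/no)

no

IQR = Q3 − Q1 = 12147.00 − 5303.50 = 6843.50.
Lower fence = Q1 − 1.5·IQR = 5303.50 − 10265.25 = -4961.75.
Upper fence = Q3 + 1.5·IQR = 12147.00 + 10265.25 = 22412.25.
13709 lies within [-4961.75, 22412.25].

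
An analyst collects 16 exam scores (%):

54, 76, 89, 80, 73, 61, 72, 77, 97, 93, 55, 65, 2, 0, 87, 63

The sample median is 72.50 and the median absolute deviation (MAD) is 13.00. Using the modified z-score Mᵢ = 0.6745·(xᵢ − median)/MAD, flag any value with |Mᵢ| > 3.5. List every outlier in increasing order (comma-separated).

|Mᵢ| > 3.5 ⇔ |xᵢ − 72.50| > 3.5·13.00/0.6745 = 67.46.
So outliers lie outside [5.04, 139.96].
0: M = -3.76 → outlier.
2: M = -3.66 → outlier.

0, 2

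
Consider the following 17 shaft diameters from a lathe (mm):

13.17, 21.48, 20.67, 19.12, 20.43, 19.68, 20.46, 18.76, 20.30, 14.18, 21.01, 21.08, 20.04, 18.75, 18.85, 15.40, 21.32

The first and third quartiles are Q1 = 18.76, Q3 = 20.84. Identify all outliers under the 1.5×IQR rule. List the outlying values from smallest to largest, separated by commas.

13.17, 14.18, 15.40

IQR = Q3 − Q1 = 20.84 − 18.76 = 2.08.
Lower fence = Q1 − 1.5·IQR = 18.76 − 3.12 = 15.64.
Upper fence = Q3 + 1.5·IQR = 20.84 + 3.12 = 23.96.
13.17 < 15.64 → outlier.
14.18 < 15.64 → outlier.
15.40 < 15.64 → outlier.
All remaining values lie within [15.64, 23.96].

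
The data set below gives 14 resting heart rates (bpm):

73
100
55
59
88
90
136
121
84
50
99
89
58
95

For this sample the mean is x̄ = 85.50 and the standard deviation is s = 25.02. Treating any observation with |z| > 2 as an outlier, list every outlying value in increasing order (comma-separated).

136

Cutoffs at x̄ ± 2s: 85.50 ± 2·25.02 = [35.46, 135.54].
136: z = 2.02, |z| > 2 → outlier.
Every other value lies within [35.46, 135.54].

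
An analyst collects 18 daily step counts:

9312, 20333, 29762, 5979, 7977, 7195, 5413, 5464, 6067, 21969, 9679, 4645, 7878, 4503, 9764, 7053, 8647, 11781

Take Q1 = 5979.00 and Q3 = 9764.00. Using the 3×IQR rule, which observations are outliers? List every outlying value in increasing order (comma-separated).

IQR = Q3 − Q1 = 9764.00 − 5979.00 = 3785.00.
Lower fence = Q1 − 3·IQR = 5979.00 − 11355.00 = -5376.00.
Upper fence = Q3 + 3·IQR = 9764.00 + 11355.00 = 21119.00.
21969 > 21119.00 → outlier.
29762 > 21119.00 → outlier.
All remaining values lie within [-5376.00, 21119.00].

21969, 29762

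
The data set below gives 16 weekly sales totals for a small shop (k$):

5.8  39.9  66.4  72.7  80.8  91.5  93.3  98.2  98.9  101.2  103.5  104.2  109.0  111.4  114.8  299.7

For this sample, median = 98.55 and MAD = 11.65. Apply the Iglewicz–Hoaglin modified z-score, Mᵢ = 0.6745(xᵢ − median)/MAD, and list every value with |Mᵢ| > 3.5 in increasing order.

5.8, 299.7

|Mᵢ| > 3.5 ⇔ |xᵢ − 98.55| > 3.5·11.65/0.6745 = 60.45.
So outliers lie outside [38.10, 159.00].
5.8: M = -5.37 → outlier.
299.7: M = 11.65 → outlier.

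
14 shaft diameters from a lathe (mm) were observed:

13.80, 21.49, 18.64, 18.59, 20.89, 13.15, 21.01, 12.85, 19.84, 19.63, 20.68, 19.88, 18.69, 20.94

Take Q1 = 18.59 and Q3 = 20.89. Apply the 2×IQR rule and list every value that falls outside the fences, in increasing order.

12.85, 13.15, 13.80

IQR = Q3 − Q1 = 20.89 − 18.59 = 2.30.
Lower fence = Q1 − 2·IQR = 18.59 − 4.60 = 13.99.
Upper fence = Q3 + 2·IQR = 20.89 + 4.60 = 25.49.
12.85 < 13.99 → outlier.
13.15 < 13.99 → outlier.
13.80 < 13.99 → outlier.
All remaining values lie within [13.99, 25.49].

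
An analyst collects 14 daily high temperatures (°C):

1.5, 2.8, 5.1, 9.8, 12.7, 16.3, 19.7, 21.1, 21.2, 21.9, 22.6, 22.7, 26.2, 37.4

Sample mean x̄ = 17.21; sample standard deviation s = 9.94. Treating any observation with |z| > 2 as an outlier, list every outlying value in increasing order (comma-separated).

37.4

Cutoffs at x̄ ± 2s: 17.21 ± 2·9.94 = [-2.67, 37.09].
37.4: z = 2.03, |z| > 2 → outlier.
Every other value lies within [-2.67, 37.09].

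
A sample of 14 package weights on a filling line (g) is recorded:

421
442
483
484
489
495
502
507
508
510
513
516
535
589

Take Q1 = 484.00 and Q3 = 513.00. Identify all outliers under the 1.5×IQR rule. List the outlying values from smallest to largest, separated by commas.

IQR = Q3 − Q1 = 513.00 − 484.00 = 29.00.
Lower fence = Q1 − 1.5·IQR = 484.00 − 43.50 = 440.50.
Upper fence = Q3 + 1.5·IQR = 513.00 + 43.50 = 556.50.
421 < 440.50 → outlier.
589 > 556.50 → outlier.
All remaining values lie within [440.50, 556.50].

421, 589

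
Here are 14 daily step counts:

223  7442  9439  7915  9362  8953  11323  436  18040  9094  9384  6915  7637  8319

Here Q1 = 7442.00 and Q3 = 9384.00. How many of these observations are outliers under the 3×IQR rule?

IQR = 1942.00; fences at 7442.00 − 5826.00 = 1616.00 and 9384.00 + 5826.00 = 15210.00.
Outside the cutoffs: 223, 436, 18040.

3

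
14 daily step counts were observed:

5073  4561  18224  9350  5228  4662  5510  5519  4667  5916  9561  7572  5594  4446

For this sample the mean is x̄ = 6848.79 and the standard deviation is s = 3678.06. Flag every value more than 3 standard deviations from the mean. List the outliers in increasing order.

18224

Cutoffs at x̄ ± 3s: 6848.79 ± 3·3678.06 = [-4185.39, 17882.97].
18224: z = 3.09, |z| > 3 → outlier.
Every other value lies within [-4185.39, 17882.97].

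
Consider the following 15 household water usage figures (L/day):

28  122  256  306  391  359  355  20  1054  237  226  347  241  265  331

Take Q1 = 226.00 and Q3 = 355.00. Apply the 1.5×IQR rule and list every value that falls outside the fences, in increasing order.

IQR = Q3 − Q1 = 355.00 − 226.00 = 129.00.
Lower fence = Q1 − 1.5·IQR = 226.00 − 193.50 = 32.50.
Upper fence = Q3 + 1.5·IQR = 355.00 + 193.50 = 548.50.
20 < 32.50 → outlier.
28 < 32.50 → outlier.
1054 > 548.50 → outlier.
All remaining values lie within [32.50, 548.50].

20, 28, 1054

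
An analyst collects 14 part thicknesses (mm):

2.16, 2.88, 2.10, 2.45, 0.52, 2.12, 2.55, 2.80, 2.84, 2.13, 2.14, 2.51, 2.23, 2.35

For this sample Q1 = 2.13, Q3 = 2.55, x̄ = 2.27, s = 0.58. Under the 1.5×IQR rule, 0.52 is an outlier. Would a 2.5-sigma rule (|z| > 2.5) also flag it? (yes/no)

z = (0.52 − 2.27) / 0.58 = -3.02.
|z| = 3.02 > 2.5.

yes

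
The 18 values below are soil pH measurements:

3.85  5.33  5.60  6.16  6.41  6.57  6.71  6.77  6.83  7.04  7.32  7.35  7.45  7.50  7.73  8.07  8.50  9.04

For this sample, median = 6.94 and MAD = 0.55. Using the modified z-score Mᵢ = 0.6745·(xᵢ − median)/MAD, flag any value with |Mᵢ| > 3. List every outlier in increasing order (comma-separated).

3.85

|Mᵢ| > 3 ⇔ |xᵢ − 6.94| > 3·0.55/0.6745 = 2.45.
So outliers lie outside [4.49, 9.39].
3.85: M = -3.79 → outlier.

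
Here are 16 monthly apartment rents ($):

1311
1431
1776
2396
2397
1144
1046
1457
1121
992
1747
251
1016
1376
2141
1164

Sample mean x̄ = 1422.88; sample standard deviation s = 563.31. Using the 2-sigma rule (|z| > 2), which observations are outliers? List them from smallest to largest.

251

Cutoffs at x̄ ± 2s: 1422.88 ± 2·563.31 = [296.26, 2549.50].
251: z = -2.08, |z| > 2 → outlier.
Every other value lies within [296.26, 2549.50].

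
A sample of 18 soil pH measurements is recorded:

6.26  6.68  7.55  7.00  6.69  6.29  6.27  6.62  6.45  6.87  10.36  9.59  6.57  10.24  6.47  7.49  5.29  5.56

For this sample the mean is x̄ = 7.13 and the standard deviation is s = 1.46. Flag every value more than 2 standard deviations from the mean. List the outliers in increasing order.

Cutoffs at x̄ ± 2s: 7.13 ± 2·1.46 = [4.21, 10.05].
10.24: z = 2.13, |z| > 2 → outlier.
10.36: z = 2.21, |z| > 2 → outlier.
Every other value lies within [4.21, 10.05].

10.24, 10.36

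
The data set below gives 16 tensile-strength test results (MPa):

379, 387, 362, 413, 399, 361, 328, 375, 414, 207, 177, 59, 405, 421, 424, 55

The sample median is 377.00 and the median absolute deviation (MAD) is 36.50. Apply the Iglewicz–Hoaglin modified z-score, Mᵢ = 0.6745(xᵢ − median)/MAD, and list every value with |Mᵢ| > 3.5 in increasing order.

55, 59, 177

|Mᵢ| > 3.5 ⇔ |xᵢ − 377.00| > 3.5·36.50/0.6745 = 189.40.
So outliers lie outside [187.60, 566.40].
55: M = -5.95 → outlier.
59: M = -5.88 → outlier.
177: M = -3.70 → outlier.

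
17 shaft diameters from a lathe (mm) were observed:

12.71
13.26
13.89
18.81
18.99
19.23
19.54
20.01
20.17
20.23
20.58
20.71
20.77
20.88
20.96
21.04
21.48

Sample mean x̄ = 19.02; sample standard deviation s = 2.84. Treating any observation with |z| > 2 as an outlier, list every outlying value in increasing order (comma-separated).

12.71, 13.26

Cutoffs at x̄ ± 2s: 19.02 ± 2·2.84 = [13.34, 24.70].
12.71: z = -2.22, |z| > 2 → outlier.
13.26: z = -2.03, |z| > 2 → outlier.
Every other value lies within [13.34, 24.70].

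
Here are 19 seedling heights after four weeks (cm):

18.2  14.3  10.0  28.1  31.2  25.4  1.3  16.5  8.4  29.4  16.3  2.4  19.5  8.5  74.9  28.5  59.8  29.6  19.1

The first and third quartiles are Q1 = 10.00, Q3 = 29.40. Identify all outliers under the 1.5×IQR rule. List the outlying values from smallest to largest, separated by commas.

59.8, 74.9

IQR = Q3 − Q1 = 29.40 − 10.00 = 19.40.
Lower fence = Q1 − 1.5·IQR = 10.00 − 29.10 = -19.10.
Upper fence = Q3 + 1.5·IQR = 29.40 + 29.10 = 58.50.
59.8 > 58.50 → outlier.
74.9 > 58.50 → outlier.
All remaining values lie within [-19.10, 58.50].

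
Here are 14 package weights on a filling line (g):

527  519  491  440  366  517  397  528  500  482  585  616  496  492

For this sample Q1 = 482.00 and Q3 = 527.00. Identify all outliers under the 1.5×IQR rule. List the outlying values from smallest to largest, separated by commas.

IQR = Q3 − Q1 = 527.00 − 482.00 = 45.00.
Lower fence = Q1 − 1.5·IQR = 482.00 − 67.50 = 414.50.
Upper fence = Q3 + 1.5·IQR = 527.00 + 67.50 = 594.50.
366 < 414.50 → outlier.
397 < 414.50 → outlier.
616 > 594.50 → outlier.
All remaining values lie within [414.50, 594.50].

366, 397, 616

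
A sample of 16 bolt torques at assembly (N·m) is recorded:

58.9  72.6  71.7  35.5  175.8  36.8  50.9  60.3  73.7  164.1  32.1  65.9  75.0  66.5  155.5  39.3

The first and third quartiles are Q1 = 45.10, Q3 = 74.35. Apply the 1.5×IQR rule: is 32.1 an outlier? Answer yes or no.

IQR = Q3 − Q1 = 74.35 − 45.10 = 29.25.
Lower fence = Q1 − 1.5·IQR = 45.10 − 43.875 = 1.225.
Upper fence = Q3 + 1.5·IQR = 74.35 + 43.875 = 118.225.
32.1 lies within [1.225, 118.225].

no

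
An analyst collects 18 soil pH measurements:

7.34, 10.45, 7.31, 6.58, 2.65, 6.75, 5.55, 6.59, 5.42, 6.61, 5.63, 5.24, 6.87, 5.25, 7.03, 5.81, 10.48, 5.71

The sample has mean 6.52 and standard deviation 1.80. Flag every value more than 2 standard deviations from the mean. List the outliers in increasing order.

2.65, 10.45, 10.48

Cutoffs at x̄ ± 2s: 6.52 ± 2·1.80 = [2.92, 10.12].
2.65: z = -2.15, |z| > 2 → outlier.
10.45: z = 2.18, |z| > 2 → outlier.
10.48: z = 2.20, |z| > 2 → outlier.
Every other value lies within [2.92, 10.12].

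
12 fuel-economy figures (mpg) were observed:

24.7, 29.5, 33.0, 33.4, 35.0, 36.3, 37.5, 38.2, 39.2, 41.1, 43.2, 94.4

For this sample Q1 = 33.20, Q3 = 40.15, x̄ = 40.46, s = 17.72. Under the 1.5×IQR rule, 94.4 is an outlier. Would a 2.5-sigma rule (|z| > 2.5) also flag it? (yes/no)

z = (94.4 − 40.46) / 17.72 = 3.04.
|z| = 3.04 > 2.5.

yes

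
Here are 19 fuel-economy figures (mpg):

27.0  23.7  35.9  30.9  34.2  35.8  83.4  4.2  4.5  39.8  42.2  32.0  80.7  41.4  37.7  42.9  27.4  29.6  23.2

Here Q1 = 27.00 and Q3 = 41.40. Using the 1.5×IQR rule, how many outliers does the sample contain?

4

IQR = 14.40; fences at 27.00 − 21.60 = 5.40 and 41.40 + 21.60 = 63.00.
Outside the cutoffs: 4.2, 4.5, 80.7, 83.4.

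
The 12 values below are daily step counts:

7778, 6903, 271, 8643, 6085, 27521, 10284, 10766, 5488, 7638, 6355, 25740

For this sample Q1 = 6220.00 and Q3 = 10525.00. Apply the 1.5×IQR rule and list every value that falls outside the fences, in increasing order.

IQR = Q3 − Q1 = 10525.00 − 6220.00 = 4305.00.
Lower fence = Q1 − 1.5·IQR = 6220.00 − 6457.50 = -237.50.
Upper fence = Q3 + 1.5·IQR = 10525.00 + 6457.50 = 16982.50.
25740 > 16982.50 → outlier.
27521 > 16982.50 → outlier.
All remaining values lie within [-237.50, 16982.50].

25740, 27521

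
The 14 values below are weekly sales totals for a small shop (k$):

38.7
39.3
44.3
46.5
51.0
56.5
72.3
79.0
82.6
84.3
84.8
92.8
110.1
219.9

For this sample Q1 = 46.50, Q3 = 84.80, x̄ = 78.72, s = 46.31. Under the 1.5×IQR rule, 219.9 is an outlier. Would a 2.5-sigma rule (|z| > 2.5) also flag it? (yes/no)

yes

z = (219.9 − 78.72) / 46.31 = 3.05.
|z| = 3.05 > 2.5.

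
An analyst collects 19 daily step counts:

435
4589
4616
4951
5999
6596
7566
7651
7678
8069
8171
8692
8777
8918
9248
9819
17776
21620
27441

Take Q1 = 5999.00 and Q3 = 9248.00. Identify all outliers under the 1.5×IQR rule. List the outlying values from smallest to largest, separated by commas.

435, 17776, 21620, 27441

IQR = Q3 − Q1 = 9248.00 − 5999.00 = 3249.00.
Lower fence = Q1 − 1.5·IQR = 5999.00 − 4873.50 = 1125.50.
Upper fence = Q3 + 1.5·IQR = 9248.00 + 4873.50 = 14121.50.
435 < 1125.50 → outlier.
17776 > 14121.50 → outlier.
21620 > 14121.50 → outlier.
27441 > 14121.50 → outlier.
All remaining values lie within [1125.50, 14121.50].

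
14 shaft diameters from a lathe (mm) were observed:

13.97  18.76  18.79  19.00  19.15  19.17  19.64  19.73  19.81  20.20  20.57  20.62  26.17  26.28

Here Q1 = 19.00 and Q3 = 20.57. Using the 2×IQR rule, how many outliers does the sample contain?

IQR = 1.57; fences at 19.00 − 3.14 = 15.86 and 20.57 + 3.14 = 23.71.
Outside the cutoffs: 13.97, 26.17, 26.28.

3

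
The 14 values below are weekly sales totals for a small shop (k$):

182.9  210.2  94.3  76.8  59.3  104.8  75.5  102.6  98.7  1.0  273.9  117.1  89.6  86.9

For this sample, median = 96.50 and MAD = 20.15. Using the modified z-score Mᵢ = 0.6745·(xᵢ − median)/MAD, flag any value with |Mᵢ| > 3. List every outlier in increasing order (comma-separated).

1.0, 210.2, 273.9

|Mᵢ| > 3 ⇔ |xᵢ − 96.50| > 3·20.15/0.6745 = 89.62.
So outliers lie outside [6.88, 186.12].
1.0: M = -3.20 → outlier.
210.2: M = 3.81 → outlier.
273.9: M = 5.94 → outlier.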